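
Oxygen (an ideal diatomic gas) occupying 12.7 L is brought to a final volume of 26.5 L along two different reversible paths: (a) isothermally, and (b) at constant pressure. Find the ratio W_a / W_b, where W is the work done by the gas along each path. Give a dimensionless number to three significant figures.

Path (a) isothermal: W = P₁V₁ ln(V₂/V₁) → W_a/(P₁V₁) = 0.7355.
Path (b) isobaric: W = P₁(V₂ − V₁) → W_b/(P₁V₁) = 1.087.
W_a / W_b = 0.7355 / 1.087 = 0.6769.

W_a / W_b ≈ 0.677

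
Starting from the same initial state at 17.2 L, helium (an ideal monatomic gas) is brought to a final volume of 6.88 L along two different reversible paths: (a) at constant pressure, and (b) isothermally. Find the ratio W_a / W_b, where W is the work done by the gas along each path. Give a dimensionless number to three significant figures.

W_a / W_b ≈ 0.655

Path (a) isobaric: W = P₁(V₂ − V₁) → W_a/(P₁V₁) = -0.6.
Path (b) isothermal: W = P₁V₁ ln(V₂/V₁) → W_b/(P₁V₁) = -0.9163.
W_a / W_b = -0.6 / -0.9163 = 0.6548.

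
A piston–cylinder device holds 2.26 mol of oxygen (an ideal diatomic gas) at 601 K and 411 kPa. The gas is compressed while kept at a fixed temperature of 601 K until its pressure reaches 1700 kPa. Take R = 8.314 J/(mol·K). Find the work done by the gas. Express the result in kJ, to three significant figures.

Isothermal process: W = nRT ln(V₂/V₁) = nRT ln(P₁/P₂).
W = (2.26)(8.314)(601) × ln(411/1700)
  = 11293 × ln(0.2418) = 11293 × -1.42
W_by_gas = -16033 J.

W ≈ -16.0 kJ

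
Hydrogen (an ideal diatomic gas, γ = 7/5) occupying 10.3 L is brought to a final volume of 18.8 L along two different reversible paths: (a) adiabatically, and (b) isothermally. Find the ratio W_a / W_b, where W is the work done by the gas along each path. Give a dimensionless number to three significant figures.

Path (a) adiabatic: W = P₁V₁(1 − (V₁/V₂)^(γ−1))/(γ−1) → W_a/(P₁V₁) = 0.5348.
Path (b) isothermal: W = P₁V₁ ln(V₂/V₁) → W_b/(P₁V₁) = 0.6017.
W_a / W_b = 0.5348 / 0.6017 = 0.8888.

W_a / W_b ≈ 0.889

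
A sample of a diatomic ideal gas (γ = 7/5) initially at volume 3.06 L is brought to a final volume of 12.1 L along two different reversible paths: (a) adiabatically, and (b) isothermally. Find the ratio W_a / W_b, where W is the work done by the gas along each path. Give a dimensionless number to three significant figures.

Path (a) adiabatic: W = P₁V₁(1 − (V₁/V₂)^(γ−1))/(γ−1) → W_a/(P₁V₁) = 1.058.
Path (b) isothermal: W = P₁V₁ ln(V₂/V₁) → W_b/(P₁V₁) = 1.375.
W_a / W_b = 1.058 / 1.375 = 0.7692.

W_a / W_b ≈ 0.769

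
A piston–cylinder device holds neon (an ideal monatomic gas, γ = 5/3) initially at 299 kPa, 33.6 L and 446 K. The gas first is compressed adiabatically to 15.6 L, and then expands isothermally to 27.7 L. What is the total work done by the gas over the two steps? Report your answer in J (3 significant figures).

Step 1 (adiabatic): W = (P₁V₁ − P₂V₂)/(γ−1) = (10046 − 16755)/0.667 = -10063 J.
After step 1: P = 1074 kPa, V = 15.6 L, T = 743.8 K.
Step 2 (isothermal): W = P₁V₁ ln(V₂/V₁) = (16755) ln(27.7/15.6) = 9620 J.
W_total = -10063 + 9620 = -443.2 J.

W_total ≈ -443 J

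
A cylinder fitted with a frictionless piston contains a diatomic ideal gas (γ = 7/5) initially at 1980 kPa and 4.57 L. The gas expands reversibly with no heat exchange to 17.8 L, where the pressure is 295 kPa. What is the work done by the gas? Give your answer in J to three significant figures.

Adiabatic: W = (P₁V₁ − P₂V₂)/(γ − 1) with γ = 7/5.
P₁V₁ = 9049 J, P₂V₂ = 5251 J.
W = (9049 − 5251) / 0.4 = 9494 J.

W ≈ 9490 J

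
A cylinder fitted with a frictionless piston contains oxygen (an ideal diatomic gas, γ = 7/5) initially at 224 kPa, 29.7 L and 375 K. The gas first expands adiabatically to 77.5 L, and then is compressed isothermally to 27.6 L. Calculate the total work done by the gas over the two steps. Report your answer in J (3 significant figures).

W_total ≈ 619 J

Step 1 (adiabatic): W = (P₁V₁ − P₂V₂)/(γ−1) = (6653 − 4533)/0.4 = 5299 J.
After step 1: P = 58.49 kPa, V = 77.5 L, T = 255.5 K.
Step 2 (isothermal): W = P₁V₁ ln(V₂/V₁) = (4533) ln(27.6/77.5) = -4680 J.
W_total = 5299 − 4680 = 619.3 J.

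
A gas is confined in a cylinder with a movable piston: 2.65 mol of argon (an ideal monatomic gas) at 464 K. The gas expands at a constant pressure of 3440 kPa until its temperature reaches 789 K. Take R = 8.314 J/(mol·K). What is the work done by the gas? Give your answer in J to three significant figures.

W ≈ 7160 J

Isobaric: W = P ΔV = nR ΔT.
W = (2.65)(8.314)(789 − 464) = 7160 J.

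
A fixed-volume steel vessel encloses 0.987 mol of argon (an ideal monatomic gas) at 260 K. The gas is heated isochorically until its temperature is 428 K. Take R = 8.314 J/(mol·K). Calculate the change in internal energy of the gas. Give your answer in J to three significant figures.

Constant volume ⇒ W = 0, so Q = ΔU = nCᵥΔT with Cᵥ = 3R/2 = 12.47 J/(mol·K).
ΔU = (0.987)(12.47)(428 − 260) = 2068 J.

ΔU ≈ 2070 J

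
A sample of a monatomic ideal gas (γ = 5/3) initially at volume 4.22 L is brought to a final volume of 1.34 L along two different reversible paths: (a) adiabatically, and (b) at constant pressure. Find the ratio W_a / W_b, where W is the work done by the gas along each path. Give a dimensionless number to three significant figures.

W_a / W_b ≈ 2.52

Path (a) adiabatic: W = P₁V₁(1 − (V₁/V₂)^(γ−1))/(γ−1) → W_a/(P₁V₁) = -1.723.
Path (b) isobaric: W = P₁(V₂ − V₁) → W_b/(P₁V₁) = -0.6825.
W_a / W_b = -1.723 / -0.6825 = 2.524.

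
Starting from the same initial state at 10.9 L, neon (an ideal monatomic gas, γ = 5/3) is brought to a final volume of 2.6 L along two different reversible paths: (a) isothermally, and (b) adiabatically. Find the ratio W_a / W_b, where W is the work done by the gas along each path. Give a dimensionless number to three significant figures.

W_a / W_b ≈ 0.597

Path (a) isothermal: W = P₁V₁ ln(V₂/V₁) → W_a/(P₁V₁) = -1.433.
Path (b) adiabatic: W = P₁V₁(1 − (V₁/V₂)^(γ−1))/(γ−1) → W_b/(P₁V₁) = -2.4.
W_a / W_b = -1.433 / -2.4 = 0.5972.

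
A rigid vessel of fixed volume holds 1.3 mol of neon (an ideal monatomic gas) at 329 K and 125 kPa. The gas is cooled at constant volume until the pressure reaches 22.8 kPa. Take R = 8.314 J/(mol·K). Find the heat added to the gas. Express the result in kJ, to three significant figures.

Constant volume ⇒ W = 0, so Q = ΔU = nCᵥΔT with Cᵥ = 3R/2 = 12.47 J/(mol·K).
At constant V, T₂/T₁ = P₂/P₁ ⇒ ΔT = T₁(P₂/P₁ − 1) = 329·(22.8/125 − 1) = -269 K.
ΔU = (1.3)(12.47)(-269) = -4361 J.

Q ≈ -4.36 kJ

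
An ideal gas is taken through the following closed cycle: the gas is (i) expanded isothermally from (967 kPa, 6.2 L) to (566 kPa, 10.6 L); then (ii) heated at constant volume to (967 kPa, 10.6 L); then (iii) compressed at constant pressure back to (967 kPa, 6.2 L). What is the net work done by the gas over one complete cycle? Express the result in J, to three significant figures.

W_net ≈ -1040 J

Leg (i): W = PᵢVᵢ ln(V_f/Vᵢ) = (5995) ln(10.6/6.2) = 3215 J.
Leg (ii): W = 0.
Leg (iii): W = PΔV = (967)(6.2 − 10.6) = -4255 J.
W_net = 3215 − 4255 = -1039 J.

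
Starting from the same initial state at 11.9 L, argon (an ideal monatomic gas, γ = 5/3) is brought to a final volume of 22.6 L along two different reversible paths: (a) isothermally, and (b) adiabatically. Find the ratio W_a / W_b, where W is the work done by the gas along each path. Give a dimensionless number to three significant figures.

Path (a) isothermal: W = P₁V₁ ln(V₂/V₁) → W_a/(P₁V₁) = 0.6414.
Path (b) adiabatic: W = P₁V₁(1 − (V₁/V₂)^(γ−1))/(γ−1) → W_b/(P₁V₁) = 0.5219.
W_a / W_b = 0.6414 / 0.5219 = 1.229.

W_a / W_b ≈ 1.23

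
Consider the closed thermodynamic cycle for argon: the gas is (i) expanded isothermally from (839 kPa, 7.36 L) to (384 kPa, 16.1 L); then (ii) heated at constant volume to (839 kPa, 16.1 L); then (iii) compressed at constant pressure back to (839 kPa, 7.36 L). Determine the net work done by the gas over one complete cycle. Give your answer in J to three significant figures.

Leg (i): W = PᵢVᵢ ln(V_f/Vᵢ) = (6175) ln(16.1/7.36) = 4834 J.
Leg (ii): W = 0.
Leg (iii): W = PΔV = (839)(7.36 − 16.1) = -7333 J.
W_net = 4834 − 7333 = -2499 J.

W_net ≈ -2500 J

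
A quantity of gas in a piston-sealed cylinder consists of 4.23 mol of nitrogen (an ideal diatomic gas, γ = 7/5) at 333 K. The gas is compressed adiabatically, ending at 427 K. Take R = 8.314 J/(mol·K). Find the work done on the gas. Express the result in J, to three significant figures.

Adiabatic ⇒ Q = 0, so W_by = −ΔU = nCᵥ(T₁ − T₂).
Cᵥ = 5R/2 = 20.79 J/(mol·K).
W = (4.23)(20.79)(333 − 427) = -8265 J.
Work on gas = −W_by = 8265 J.

W ≈ 8260 J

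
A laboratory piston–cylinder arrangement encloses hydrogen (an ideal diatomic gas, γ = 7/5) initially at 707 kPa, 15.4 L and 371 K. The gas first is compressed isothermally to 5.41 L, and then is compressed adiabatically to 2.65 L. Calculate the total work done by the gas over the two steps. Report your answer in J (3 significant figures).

W_total ≈ -20400 J

Step 1 (isothermal): W = P₁V₁ ln(V₂/V₁) = (10888) ln(5.41/15.4) = -11390 J.
After step 1: P = 2013 kPa, V = 5.41 L, T = 371 K.
Step 2 (adiabatic): W = (P₁V₁ − P₂V₂)/(γ−1) = (10888 − 14485)/0.4 = -8993 J.
W_total = -11390 − 8993 = -20383 J.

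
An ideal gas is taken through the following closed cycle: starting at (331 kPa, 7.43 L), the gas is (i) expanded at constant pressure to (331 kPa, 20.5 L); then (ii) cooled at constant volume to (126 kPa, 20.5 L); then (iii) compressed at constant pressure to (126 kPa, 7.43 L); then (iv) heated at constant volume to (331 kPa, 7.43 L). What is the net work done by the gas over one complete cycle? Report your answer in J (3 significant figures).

W_net ≈ 2680 J

Constant-volume legs do no work.
W(i) = (331)(20.5 − 7.43) = 4326 J; W(iii) = (126)(7.43 − 20.5) = -1647 J.
W_net = 4326 − 1647 = 2679 J (the clockwise enclosed area).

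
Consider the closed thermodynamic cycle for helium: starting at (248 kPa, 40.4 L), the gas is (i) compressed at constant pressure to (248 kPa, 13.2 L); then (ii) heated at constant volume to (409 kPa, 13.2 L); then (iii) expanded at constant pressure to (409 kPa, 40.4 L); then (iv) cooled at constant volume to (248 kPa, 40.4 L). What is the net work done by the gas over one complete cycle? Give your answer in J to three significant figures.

Constant-volume legs do no work.
W(i) = (248)(13.2 − 40.4) = -6746 J; W(iii) = (409)(40.4 − 13.2) = 11125 J.
W_net = -6746 + 11125 = 4379 J (the clockwise enclosed area).

W_net ≈ 4380 J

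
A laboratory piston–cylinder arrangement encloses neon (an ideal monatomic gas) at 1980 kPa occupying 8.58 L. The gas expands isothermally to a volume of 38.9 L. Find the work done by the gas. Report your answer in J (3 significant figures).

Isothermal: W = nRT ln(V₂/V₁) = P₁V₁ ln(V₂/V₁).
P₁V₁ = (1980 kPa)(8.58 L) = 16988 J.
W = 16988 × ln(38.9/8.58) = 16988 × 1.512
W_by_gas = 25679 J.

W ≈ 25700 J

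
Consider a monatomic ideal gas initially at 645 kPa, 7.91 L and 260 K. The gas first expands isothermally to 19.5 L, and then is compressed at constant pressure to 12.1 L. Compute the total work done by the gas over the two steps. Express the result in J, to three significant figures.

W_total ≈ 2670 J

Step 1 (isothermal): W = P₁V₁ ln(V₂/V₁) = (5102) ln(19.5/7.91) = 4603 J.
After step 1: P = 261.6 kPa, V = 19.5 L, T = 260 K.
Step 2 (isobaric): W = PΔV = (261.6 kPa)(12.1 − 19.5 L) = -1936 J.
W_total = 4603 − 1936 = 2667 J.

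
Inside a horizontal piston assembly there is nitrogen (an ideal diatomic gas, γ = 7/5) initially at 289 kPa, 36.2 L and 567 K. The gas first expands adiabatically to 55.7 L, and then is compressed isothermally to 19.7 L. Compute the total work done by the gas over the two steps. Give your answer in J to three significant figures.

W_total ≈ -5010 J

Step 1 (adiabatic): W = (P₁V₁ − P₂V₂)/(γ−1) = (10462 − 8805)/0.4 = 4141 J.
After step 1: P = 158.1 kPa, V = 55.7 L, T = 477.2 K.
Step 2 (isothermal): W = P₁V₁ ln(V₂/V₁) = (8805) ln(19.7/55.7) = -9152 J.
W_total = 4141 − 9152 = -5011 J.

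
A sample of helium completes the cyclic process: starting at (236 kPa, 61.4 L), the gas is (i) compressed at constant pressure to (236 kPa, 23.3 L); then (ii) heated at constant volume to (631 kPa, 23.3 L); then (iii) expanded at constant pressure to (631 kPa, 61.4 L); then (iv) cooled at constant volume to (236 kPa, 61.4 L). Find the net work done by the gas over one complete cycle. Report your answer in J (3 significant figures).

Constant-volume legs do no work.
W(i) = (236)(23.3 − 61.4) = -8992 J; W(iii) = (631)(61.4 − 23.3) = 24041 J.
W_net = -8992 + 24041 = 15049 J (the clockwise enclosed area).

W_net ≈ 15000 J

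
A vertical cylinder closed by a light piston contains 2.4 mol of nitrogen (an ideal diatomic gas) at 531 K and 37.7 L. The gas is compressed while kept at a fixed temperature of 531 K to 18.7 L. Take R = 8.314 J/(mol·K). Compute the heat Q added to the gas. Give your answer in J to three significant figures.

Isothermal ⇒ ΔU = 0, so Q = W = nRT ln(V₂/V₁).
Q = (2.4)(8.314)(531) ln(18.7/37.7) = 10595 × -0.7011 = -7429 J.

Q ≈ -7430 J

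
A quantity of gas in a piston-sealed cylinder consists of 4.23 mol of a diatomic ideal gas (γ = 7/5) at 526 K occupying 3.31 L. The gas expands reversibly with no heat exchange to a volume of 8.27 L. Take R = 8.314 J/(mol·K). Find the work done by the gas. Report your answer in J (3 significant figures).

Adiabatic: TV^(γ−1) = const with γ = 7/5.
T₂ = T₁ (V₁/V₂)^(γ−1) = 526 × (3.31/8.27)^0.4 = 526 × 0.6933 = 364.7 K.
W_by = nCᵥ(T₁ − T₂) = (4.23)(20.79)(526 − 364.7) = 14183 J.

W ≈ 14200 J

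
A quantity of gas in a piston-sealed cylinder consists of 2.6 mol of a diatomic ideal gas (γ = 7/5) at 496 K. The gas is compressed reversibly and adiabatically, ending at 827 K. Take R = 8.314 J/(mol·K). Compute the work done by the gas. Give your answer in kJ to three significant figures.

Adiabatic ⇒ Q = 0, so W_by = −ΔU = nCᵥ(T₁ − T₂).
Cᵥ = 5R/2 = 20.79 J/(mol·K).
W = (2.6)(20.79)(496 − 827) = -17888 J.

W ≈ -17.9 kJ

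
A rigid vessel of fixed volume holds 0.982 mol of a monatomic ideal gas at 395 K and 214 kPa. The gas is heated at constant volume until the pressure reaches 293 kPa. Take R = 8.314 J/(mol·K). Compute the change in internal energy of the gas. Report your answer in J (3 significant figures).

Constant volume ⇒ W = 0, so Q = ΔU = nCᵥΔT with Cᵥ = 3R/2 = 12.47 J/(mol·K).
At constant V, T₂/T₁ = P₂/P₁ ⇒ ΔT = T₁(P₂/P₁ − 1) = 395·(293/214 − 1) = 145.8 K.
ΔU = (0.982)(12.47)(145.8) = 1786 J.

ΔU ≈ 1790 J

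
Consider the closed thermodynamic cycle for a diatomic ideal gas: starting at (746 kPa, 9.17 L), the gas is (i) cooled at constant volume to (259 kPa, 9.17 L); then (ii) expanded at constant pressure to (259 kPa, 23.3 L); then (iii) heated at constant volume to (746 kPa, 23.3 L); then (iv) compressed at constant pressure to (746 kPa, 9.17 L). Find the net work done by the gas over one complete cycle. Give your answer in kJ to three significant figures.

W_net ≈ -6.88 kJ

Constant-volume legs do no work.
W(ii) = (259)(23.3 − 9.17) = 3660 J; W(iv) = (746)(9.17 − 23.3) = -10541 J.
W_net = 3660 − 10541 = -6881 J (the counter-clockwise enclosed area).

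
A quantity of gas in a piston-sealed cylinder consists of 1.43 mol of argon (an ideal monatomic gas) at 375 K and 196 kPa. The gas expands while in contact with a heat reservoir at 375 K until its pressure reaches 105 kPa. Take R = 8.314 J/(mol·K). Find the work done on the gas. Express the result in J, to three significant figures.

W ≈ -2780 J

Isothermal process: W = nRT ln(V₂/V₁) = nRT ln(P₁/P₂).
W = (1.43)(8.314)(375) × ln(196/105)
  = 4458 × ln(1.867) = 4458 × 0.6242
W_by_gas = 2783 J; work on gas = −W_by = -2783 J.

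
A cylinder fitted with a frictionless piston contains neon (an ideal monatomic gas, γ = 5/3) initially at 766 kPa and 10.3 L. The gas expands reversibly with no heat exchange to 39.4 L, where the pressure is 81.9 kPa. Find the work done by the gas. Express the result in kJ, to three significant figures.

W ≈ 6.99 kJ

Adiabatic: W = (P₁V₁ − P₂V₂)/(γ − 1) with γ = 5/3.
P₁V₁ = 7890 J, P₂V₂ = 3227 J.
W = (7890 − 3227) / 0.6667 = 6994 J.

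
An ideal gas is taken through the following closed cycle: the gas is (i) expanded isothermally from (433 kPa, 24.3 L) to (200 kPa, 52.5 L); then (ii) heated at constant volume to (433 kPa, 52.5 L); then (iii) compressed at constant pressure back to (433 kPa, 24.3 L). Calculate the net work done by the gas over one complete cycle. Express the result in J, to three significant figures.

Leg (i): W = PᵢVᵢ ln(V_f/Vᵢ) = (10522) ln(52.5/24.3) = 8105 J.
Leg (ii): W = 0.
Leg (iii): W = PΔV = (433)(24.3 − 52.5) = -12211 J.
W_net = 8105 − 12211 = -4105 J.

W_net ≈ -4110 J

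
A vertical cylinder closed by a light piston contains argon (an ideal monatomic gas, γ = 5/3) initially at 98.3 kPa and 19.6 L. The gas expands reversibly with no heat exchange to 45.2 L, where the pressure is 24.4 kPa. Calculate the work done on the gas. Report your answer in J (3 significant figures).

Adiabatic: W = (P₁V₁ − P₂V₂)/(γ − 1) with γ = 5/3.
P₁V₁ = 1927 J, P₂V₂ = 1103 J.
W = (1927 − 1103) / 0.6667 = 1236 J.
Work on gas = −W_by = -1236 J.

W ≈ -1240 J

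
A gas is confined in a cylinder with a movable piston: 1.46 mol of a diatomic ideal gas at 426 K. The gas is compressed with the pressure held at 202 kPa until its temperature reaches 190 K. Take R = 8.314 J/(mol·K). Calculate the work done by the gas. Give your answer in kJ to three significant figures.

W ≈ -2.86 kJ

Isobaric: W = P ΔV = nR ΔT.
W = (1.46)(8.314)(190 − 426) = -2865 J.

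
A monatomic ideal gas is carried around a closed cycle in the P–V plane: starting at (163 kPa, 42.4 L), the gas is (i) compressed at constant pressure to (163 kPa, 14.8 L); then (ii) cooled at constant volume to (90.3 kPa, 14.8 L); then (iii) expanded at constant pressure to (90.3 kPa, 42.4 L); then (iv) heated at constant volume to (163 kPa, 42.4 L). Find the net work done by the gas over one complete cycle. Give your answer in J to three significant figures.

W_net ≈ -2010 J

Constant-volume legs do no work.
W(i) = (163)(14.8 − 42.4) = -4499 J; W(iii) = (90.3)(42.4 − 14.8) = 2492 J.
W_net = -4499 + 2492 = -2007 J (the counter-clockwise enclosed area).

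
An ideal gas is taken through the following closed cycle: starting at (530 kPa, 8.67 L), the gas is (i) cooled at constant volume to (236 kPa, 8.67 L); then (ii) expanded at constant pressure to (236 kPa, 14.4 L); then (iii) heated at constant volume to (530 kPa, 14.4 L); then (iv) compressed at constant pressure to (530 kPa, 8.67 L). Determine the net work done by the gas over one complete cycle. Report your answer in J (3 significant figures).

W_net ≈ -1680 J

Constant-volume legs do no work.
W(ii) = (236)(14.4 − 8.67) = 1352 J; W(iv) = (530)(8.67 − 14.4) = -3037 J.
W_net = 1352 − 3037 = -1685 J (the counter-clockwise enclosed area).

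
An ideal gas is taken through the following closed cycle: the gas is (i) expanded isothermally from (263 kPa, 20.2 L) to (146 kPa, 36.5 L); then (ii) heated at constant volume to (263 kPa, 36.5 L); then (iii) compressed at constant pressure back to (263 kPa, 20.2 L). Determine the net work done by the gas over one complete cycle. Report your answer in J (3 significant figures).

W_net ≈ -1140 J

Leg (i): W = PᵢVᵢ ln(V_f/Vᵢ) = (5313) ln(36.5/20.2) = 3143 J.
Leg (ii): W = 0.
Leg (iii): W = PΔV = (263)(20.2 − 36.5) = -4287 J.
W_net = 3143 − 4287 = -1144 J.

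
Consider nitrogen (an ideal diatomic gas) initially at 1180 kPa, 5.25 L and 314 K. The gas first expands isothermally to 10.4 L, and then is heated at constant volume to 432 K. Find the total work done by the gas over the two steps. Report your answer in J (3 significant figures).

W_total ≈ 4230 J

Step 1 (isothermal): W = P₁V₁ ln(V₂/V₁) = (6195) ln(10.4/5.25) = 4235 J.
Step 2 (isochoric): W = 0 (constant volume).
W_total = 4235 + 0 = 4235 J.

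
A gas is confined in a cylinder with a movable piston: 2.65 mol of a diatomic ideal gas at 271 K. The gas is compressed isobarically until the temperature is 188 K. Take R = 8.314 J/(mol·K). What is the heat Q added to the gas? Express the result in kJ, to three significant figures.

Isobaric: W = nRΔT = (2.65)(8.314)(-83) = -1829 J.
ΔU = nCᵥΔT with Cᵥ = 5R/2: ΔU = (2.65)(20.79)(-83) = -4572 J.
Q = ΔU + W = -4572 − 1829 = -6400 J.

Q ≈ -6.40 kJ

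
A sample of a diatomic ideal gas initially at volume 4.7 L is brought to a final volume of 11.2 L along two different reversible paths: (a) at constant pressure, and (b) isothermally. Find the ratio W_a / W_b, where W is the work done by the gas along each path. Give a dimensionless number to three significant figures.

Path (a) isobaric: W = P₁(V₂ − V₁) → W_a/(P₁V₁) = 1.383.
Path (b) isothermal: W = P₁V₁ ln(V₂/V₁) → W_b/(P₁V₁) = 0.8684.
W_a / W_b = 1.383 / 0.8684 = 1.593.

W_a / W_b ≈ 1.59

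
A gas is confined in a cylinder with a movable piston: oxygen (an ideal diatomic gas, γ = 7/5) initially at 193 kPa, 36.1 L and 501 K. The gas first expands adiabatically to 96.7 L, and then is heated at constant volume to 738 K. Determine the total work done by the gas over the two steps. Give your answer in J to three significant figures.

W_total ≈ 5670 J

Step 1 (adiabatic): W = (P₁V₁ − P₂V₂)/(γ−1) = (6967 − 4698)/0.4 = 5674 J.
Step 2 (isochoric): W = 0 (constant volume).
W_total = 5674 + 0 = 5674 J.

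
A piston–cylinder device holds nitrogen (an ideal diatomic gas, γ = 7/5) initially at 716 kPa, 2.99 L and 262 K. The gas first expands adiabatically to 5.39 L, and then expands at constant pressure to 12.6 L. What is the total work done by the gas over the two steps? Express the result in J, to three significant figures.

Step 1 (adiabatic): W = (P₁V₁ − P₂V₂)/(γ−1) = (2141 − 1691)/0.4 = 1124 J.
After step 1: P = 313.8 kPa, V = 5.39 L, T = 207 K.
Step 2 (isobaric): W = PΔV = (313.8 kPa)(12.6 − 5.39 L) = 2262 J.
W_total = 1124 + 2262 = 3386 J.

W_total ≈ 3390 J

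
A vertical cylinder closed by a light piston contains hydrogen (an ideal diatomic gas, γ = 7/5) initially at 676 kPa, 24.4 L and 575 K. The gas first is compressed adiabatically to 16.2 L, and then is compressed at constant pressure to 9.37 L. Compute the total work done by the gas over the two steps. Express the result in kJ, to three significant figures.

W_total ≈ -15.5 kJ

Step 1 (adiabatic): W = (P₁V₁ − P₂V₂)/(γ−1) = (16494 − 19431)/0.4 = -7341 J.
After step 1: P = 1199 kPa, V = 16.2 L, T = 677.4 K.
Step 2 (isobaric): W = PΔV = (1199 kPa)(9.37 − 16.2 L) = -8192 J.
W_total = -7341 − 8192 = -15533 J.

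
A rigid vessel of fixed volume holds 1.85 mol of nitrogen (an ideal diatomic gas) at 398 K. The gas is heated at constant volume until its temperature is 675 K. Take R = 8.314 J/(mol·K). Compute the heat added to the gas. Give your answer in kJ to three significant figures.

Q ≈ 10.7 kJ

Constant volume ⇒ W = 0, so Q = ΔU = nCᵥΔT with Cᵥ = 5R/2 = 20.79 J/(mol·K).
ΔU = (1.85)(20.79)(675 − 398) = 10651 J.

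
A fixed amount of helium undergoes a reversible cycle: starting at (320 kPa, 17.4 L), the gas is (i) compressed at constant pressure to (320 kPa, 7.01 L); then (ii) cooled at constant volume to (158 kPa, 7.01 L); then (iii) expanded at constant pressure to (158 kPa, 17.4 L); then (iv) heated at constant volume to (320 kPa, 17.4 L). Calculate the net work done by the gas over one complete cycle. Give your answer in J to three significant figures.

W_net ≈ -1680 J

Constant-volume legs do no work.
W(i) = (320)(7.01 − 17.4) = -3325 J; W(iii) = (158)(17.4 − 7.01) = 1642 J.
W_net = -3325 + 1642 = -1683 J (the counter-clockwise enclosed area).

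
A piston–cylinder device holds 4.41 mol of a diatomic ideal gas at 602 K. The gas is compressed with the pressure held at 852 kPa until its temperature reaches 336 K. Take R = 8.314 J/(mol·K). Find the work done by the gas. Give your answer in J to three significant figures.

Isobaric: W = P ΔV = nR ΔT.
W = (4.41)(8.314)(336 − 602) = -9753 J.

W ≈ -9750 J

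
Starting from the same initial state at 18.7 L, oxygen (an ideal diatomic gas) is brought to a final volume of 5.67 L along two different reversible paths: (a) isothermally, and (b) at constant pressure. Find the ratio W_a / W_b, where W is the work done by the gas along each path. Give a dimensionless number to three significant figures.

W_a / W_b ≈ 1.71

Path (a) isothermal: W = P₁V₁ ln(V₂/V₁) → W_a/(P₁V₁) = -1.193.
Path (b) isobaric: W = P₁(V₂ − V₁) → W_b/(P₁V₁) = -0.6968.
W_a / W_b = -1.193 / -0.6968 = 1.713.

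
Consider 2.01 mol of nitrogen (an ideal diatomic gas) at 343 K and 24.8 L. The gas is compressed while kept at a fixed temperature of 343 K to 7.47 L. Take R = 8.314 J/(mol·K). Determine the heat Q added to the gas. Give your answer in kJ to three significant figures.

Isothermal ⇒ ΔU = 0, so Q = W = nRT ln(V₂/V₁).
Q = (2.01)(8.314)(343) ln(7.47/24.8) = 5732 × -1.2 = -6878 J.

Q ≈ -6.88 kJ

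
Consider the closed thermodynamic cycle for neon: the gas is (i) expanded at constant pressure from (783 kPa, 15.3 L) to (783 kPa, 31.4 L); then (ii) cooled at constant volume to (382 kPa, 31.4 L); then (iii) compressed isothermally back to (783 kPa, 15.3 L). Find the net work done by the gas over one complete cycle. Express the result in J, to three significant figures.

Leg (i): W = PΔV = (783)(31.4 − 15.3) = 12606 J.
Leg (ii): W = 0.
Leg (iii): W = PᵢVᵢ ln(V_f/Vᵢ) = (11995) ln(15.3/31.4) = -8624 J.
W_net = 12606 − 8624 = 3983 J.

W_net ≈ 3980 J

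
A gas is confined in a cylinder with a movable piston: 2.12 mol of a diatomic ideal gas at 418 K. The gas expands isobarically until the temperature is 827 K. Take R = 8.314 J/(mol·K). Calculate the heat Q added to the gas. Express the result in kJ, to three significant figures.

Isobaric: W = nRΔT = (2.12)(8.314)(409) = 7209 J.
ΔU = nCᵥΔT with Cᵥ = 5R/2: ΔU = (2.12)(20.79)(409) = 18022 J.
Q = ΔU + W = 18022 + 7209 = 25231 J.

Q ≈ 25.2 kJ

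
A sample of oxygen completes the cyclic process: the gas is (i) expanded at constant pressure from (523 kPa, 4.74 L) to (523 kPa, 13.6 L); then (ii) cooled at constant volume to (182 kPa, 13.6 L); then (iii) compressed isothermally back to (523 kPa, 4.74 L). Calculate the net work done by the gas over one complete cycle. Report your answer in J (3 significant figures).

Leg (i): W = PΔV = (523)(13.6 − 4.74) = 4634 J.
Leg (ii): W = 0.
Leg (iii): W = PᵢVᵢ ln(V_f/Vᵢ) = (2475) ln(4.74/13.6) = -2609 J.
W_net = 4634 − 2609 = 2025 J.

W_net ≈ 2020 J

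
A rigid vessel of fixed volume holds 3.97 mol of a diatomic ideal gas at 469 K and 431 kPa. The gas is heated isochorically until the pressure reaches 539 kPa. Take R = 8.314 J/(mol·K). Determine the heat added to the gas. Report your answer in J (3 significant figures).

Constant volume ⇒ W = 0, so Q = ΔU = nCᵥΔT with Cᵥ = 5R/2 = 20.79 J/(mol·K).
At constant V, T₂/T₁ = P₂/P₁ ⇒ ΔT = T₁(P₂/P₁ − 1) = 469·(539/431 − 1) = 117.5 K.
ΔU = (3.97)(20.79)(117.5) = 9698 J.

Q ≈ 9700 J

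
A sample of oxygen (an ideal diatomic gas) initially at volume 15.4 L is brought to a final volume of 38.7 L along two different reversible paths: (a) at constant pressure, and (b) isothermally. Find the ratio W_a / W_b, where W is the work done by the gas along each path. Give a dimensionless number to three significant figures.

W_a / W_b ≈ 1.64

Path (a) isobaric: W = P₁(V₂ − V₁) → W_a/(P₁V₁) = 1.513.
Path (b) isothermal: W = P₁V₁ ln(V₂/V₁) → W_b/(P₁V₁) = 0.9215.
W_a / W_b = 1.513 / 0.9215 = 1.642.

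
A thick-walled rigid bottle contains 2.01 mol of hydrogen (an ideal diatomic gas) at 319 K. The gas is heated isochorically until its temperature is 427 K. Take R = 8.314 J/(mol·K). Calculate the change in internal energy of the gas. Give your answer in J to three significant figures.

ΔU ≈ 4510 J

Constant volume ⇒ W = 0, so Q = ΔU = nCᵥΔT with Cᵥ = 5R/2 = 20.79 J/(mol·K).
ΔU = (2.01)(20.79)(427 − 319) = 4512 J.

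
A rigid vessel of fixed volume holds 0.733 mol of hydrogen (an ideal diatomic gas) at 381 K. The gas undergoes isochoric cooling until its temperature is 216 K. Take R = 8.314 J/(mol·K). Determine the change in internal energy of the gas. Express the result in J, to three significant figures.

ΔU ≈ -2510 J

Constant volume ⇒ W = 0, so Q = ΔU = nCᵥΔT with Cᵥ = 5R/2 = 20.79 J/(mol·K).
ΔU = (0.733)(20.79)(216 − 381) = -2514 J.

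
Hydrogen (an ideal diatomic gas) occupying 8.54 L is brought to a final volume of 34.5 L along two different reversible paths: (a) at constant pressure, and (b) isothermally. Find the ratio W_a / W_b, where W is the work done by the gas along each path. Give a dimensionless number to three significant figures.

Path (a) isobaric: W = P₁(V₂ − V₁) → W_a/(P₁V₁) = 3.04.
Path (b) isothermal: W = P₁V₁ ln(V₂/V₁) → W_b/(P₁V₁) = 1.396.
W_a / W_b = 3.04 / 1.396 = 2.177.

W_a / W_b ≈ 2.18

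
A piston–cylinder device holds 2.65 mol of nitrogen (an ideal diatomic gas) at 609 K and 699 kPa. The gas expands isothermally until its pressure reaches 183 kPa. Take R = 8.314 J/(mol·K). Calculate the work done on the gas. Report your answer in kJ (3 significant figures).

Isothermal process: W = nRT ln(V₂/V₁) = nRT ln(P₁/P₂).
W = (2.65)(8.314)(609) × ln(699/183)
  = 13418 × ln(3.82) = 13418 × 1.34
W_by_gas = 17982 J; work on gas = −W_by = -17982 J.

W ≈ -18.0 kJ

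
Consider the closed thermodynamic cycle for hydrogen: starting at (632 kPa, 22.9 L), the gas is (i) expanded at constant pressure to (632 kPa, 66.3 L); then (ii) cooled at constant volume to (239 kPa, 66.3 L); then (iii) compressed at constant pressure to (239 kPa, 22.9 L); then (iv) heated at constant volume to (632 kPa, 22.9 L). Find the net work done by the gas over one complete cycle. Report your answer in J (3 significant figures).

W_net ≈ 17100 J

Constant-volume legs do no work.
W(i) = (632)(66.3 − 22.9) = 27429 J; W(iii) = (239)(22.9 − 66.3) = -10373 J.
W_net = 27429 − 10373 = 17056 J (the clockwise enclosed area).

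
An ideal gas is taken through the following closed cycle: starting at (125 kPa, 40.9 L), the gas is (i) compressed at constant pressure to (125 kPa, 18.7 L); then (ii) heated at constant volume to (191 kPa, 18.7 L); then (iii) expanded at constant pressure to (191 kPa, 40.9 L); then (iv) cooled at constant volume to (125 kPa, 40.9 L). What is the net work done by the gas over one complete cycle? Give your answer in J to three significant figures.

Constant-volume legs do no work.
W(i) = (125)(18.7 − 40.9) = -2775 J; W(iii) = (191)(40.9 − 18.7) = 4240 J.
W_net = -2775 + 4240 = 1465 J (the clockwise enclosed area).

W_net ≈ 1470 J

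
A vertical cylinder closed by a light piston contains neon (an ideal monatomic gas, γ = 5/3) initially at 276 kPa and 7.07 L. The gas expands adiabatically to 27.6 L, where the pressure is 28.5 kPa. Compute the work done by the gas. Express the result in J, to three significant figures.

Adiabatic: W = (P₁V₁ − P₂V₂)/(γ − 1) with γ = 5/3.
P₁V₁ = 1951 J, P₂V₂ = 786.6 J.
W = (1951 − 786.6) / 0.6667 = 1747 J.

W ≈ 1750 J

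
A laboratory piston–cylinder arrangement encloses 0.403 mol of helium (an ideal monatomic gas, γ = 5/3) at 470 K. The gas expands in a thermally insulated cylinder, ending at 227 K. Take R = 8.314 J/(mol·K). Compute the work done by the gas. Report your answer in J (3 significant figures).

W ≈ 1220 J

Adiabatic ⇒ Q = 0, so W_by = −ΔU = nCᵥ(T₁ − T₂).
Cᵥ = 3R/2 = 12.47 J/(mol·K).
W = (0.403)(12.47)(470 − 227) = 1221 J.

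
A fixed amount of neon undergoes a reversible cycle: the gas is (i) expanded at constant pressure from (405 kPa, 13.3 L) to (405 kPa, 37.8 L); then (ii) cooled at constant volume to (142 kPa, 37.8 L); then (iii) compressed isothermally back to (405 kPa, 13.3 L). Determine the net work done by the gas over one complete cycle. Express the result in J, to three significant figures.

W_net ≈ 4320 J

Leg (i): W = PΔV = (405)(37.8 − 13.3) = 9922 J.
Leg (ii): W = 0.
Leg (iii): W = PᵢVᵢ ln(V_f/Vᵢ) = (5368) ln(13.3/37.8) = -5607 J.
W_net = 9922 − 5607 = 4316 J.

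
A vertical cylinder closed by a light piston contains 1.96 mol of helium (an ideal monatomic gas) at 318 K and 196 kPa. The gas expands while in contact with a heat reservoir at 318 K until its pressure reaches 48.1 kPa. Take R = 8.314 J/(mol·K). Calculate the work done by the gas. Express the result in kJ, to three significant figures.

W ≈ 7.28 kJ

Isothermal process: W = nRT ln(V₂/V₁) = nRT ln(P₁/P₂).
W = (1.96)(8.314)(318) × ln(196/48.1)
  = 5182 × ln(4.075) = 5182 × 1.405
W_by_gas = 7280 J.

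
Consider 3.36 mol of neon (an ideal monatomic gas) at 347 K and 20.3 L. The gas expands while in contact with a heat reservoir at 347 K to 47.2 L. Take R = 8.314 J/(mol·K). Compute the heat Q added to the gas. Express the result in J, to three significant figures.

Q ≈ 8180 J

Isothermal ⇒ ΔU = 0, so Q = W = nRT ln(V₂/V₁).
Q = (3.36)(8.314)(347) ln(47.2/20.3) = 9693 × 0.8438 = 8179 J.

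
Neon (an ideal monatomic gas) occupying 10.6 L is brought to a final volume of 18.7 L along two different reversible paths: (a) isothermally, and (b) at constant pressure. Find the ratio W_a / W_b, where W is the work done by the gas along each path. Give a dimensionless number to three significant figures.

Path (a) isothermal: W = P₁V₁ ln(V₂/V₁) → W_a/(P₁V₁) = 0.5677.
Path (b) isobaric: W = P₁(V₂ − V₁) → W_b/(P₁V₁) = 0.7642.
W_a / W_b = 0.5677 / 0.7642 = 0.7429.

W_a / W_b ≈ 0.743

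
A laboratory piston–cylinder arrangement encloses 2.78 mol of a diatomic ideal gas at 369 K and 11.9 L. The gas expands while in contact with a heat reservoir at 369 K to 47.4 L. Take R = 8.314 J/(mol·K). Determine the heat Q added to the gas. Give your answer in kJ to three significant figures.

Q ≈ 11.8 kJ

Isothermal ⇒ ΔU = 0, so Q = W = nRT ln(V₂/V₁).
Q = (2.78)(8.314)(369) ln(47.4/11.9) = 8529 × 1.382 = 11787 J.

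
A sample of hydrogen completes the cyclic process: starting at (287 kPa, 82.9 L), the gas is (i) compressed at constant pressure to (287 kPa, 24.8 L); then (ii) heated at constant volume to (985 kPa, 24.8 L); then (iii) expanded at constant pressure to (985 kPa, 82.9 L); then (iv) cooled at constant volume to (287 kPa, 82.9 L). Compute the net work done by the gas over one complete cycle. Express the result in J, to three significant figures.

W_net ≈ 40600 J

Constant-volume legs do no work.
W(i) = (287)(24.8 − 82.9) = -16675 J; W(iii) = (985)(82.9 − 24.8) = 57229 J.
W_net = -16675 + 57229 = 40554 J (the clockwise enclosed area).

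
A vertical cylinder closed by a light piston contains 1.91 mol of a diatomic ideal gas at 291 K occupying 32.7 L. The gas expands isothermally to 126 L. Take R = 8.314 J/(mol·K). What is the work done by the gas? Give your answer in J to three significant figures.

W ≈ 6230 J

Isothermal: W = nRT ln(V₂/V₁).
W = (1.91)(8.314)(291) × ln(126/32.7)
  = 4621 × 1.349
W_by_gas = 6233 J.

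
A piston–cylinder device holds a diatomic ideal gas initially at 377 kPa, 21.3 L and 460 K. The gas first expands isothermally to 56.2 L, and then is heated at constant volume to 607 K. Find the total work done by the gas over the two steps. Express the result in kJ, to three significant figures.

W_total ≈ 7.79 kJ

Step 1 (isothermal): W = P₁V₁ ln(V₂/V₁) = (8030) ln(56.2/21.3) = 7791 J.
Step 2 (isochoric): W = 0 (constant volume).
W_total = 7791 + 0 = 7791 J.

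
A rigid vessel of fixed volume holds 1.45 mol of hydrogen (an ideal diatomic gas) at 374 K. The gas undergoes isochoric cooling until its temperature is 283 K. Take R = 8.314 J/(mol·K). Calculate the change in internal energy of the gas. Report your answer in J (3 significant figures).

ΔU ≈ -2740 J

Constant volume ⇒ W = 0, so Q = ΔU = nCᵥΔT with Cᵥ = 5R/2 = 20.79 J/(mol·K).
ΔU = (1.45)(20.79)(283 − 374) = -2743 J.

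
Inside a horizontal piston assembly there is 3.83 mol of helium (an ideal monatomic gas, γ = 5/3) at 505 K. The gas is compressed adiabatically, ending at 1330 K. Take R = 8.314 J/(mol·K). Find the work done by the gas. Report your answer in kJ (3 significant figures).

Adiabatic ⇒ Q = 0, so W_by = −ΔU = nCᵥ(T₁ − T₂).
Cᵥ = 3R/2 = 12.47 J/(mol·K).
W = (3.83)(12.47)(505 − 1330) = -39405 J.

W ≈ -39.4 kJ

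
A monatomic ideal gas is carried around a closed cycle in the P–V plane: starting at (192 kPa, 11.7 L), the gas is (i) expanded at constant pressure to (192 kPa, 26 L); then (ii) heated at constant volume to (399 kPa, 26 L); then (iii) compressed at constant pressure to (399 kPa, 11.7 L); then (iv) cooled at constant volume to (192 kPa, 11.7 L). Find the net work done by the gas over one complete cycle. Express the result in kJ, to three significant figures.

W_net ≈ -2.96 kJ

Constant-volume legs do no work.
W(i) = (192)(26 − 11.7) = 2746 J; W(iii) = (399)(11.7 − 26) = -5706 J.
W_net = 2746 − 5706 = -2960 J (the counter-clockwise enclosed area).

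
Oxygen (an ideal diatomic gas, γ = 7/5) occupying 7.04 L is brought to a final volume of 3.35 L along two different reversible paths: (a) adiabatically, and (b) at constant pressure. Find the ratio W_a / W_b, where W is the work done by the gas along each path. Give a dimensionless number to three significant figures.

Path (a) adiabatic: W = P₁V₁(1 − (V₁/V₂)^(γ−1))/(γ−1) → W_a/(P₁V₁) = -0.8647.
Path (b) isobaric: W = P₁(V₂ − V₁) → W_b/(P₁V₁) = -0.5241.
W_a / W_b = -0.8647 / -0.5241 = 1.65.

W_a / W_b ≈ 1.65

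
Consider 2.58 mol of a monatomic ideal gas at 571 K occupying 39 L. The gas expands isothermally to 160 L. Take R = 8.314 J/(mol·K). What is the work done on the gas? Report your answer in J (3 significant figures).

W ≈ -17300 J

Isothermal: W = nRT ln(V₂/V₁).
W = (2.58)(8.314)(571) × ln(160/39)
  = 12248 × 1.412
W_by_gas = 17289 J; work on gas = −W_by = -17289 J.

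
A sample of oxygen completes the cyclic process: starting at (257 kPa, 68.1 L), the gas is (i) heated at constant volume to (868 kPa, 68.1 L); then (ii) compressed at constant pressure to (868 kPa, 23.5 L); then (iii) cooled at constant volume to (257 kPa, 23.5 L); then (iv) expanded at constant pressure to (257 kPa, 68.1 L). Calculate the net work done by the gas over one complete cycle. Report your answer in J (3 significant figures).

W_net ≈ -27300 J

Constant-volume legs do no work.
W(ii) = (868)(23.5 − 68.1) = -38713 J; W(iv) = (257)(68.1 − 23.5) = 11462 J.
W_net = -38713 + 11462 = -27251 J (the counter-clockwise enclosed area).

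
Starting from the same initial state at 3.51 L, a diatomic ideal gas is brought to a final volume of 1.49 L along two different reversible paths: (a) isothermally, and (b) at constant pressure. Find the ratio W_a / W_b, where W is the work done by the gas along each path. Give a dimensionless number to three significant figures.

W_a / W_b ≈ 1.49

Path (a) isothermal: W = P₁V₁ ln(V₂/V₁) → W_a/(P₁V₁) = -0.8568.
Path (b) isobaric: W = P₁(V₂ − V₁) → W_b/(P₁V₁) = -0.5755.
W_a / W_b = -0.8568 / -0.5755 = 1.489.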